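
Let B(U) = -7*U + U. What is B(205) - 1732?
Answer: -2962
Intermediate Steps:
B(U) = -6*U
B(205) - 1732 = -6*205 - 1732 = -1230 - 1732 = -2962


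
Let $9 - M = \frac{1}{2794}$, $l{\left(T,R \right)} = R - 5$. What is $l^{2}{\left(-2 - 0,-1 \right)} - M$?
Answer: $\frac{75439}{2794} \approx 27.0$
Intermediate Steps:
$l{\left(T,R \right)} = -5 + R$ ($l{\left(T,R \right)} = R - 5 = -5 + R$)
$M = \frac{25145}{2794}$ ($M = 9 - \frac{1}{2794} = \frac{25145}{2794} \approx 8.9996$)
$l^{2}{\left(-2 - 0,-1 \right)} - M = \left(-5 - 1\right)^{2} - \frac{25145}{2794} = \left(-6\right)^{2} - \frac{25145}{2794} = 36 - \frac{25145}{2794} = \frac{75439}{2794}$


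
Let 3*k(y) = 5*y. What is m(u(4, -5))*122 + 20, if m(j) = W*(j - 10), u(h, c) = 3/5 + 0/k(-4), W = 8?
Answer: -45772/5 ≈ -9154.4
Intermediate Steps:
k(y) = 5*y/3 (k(y) = (5*y)/3 = 5*y/3)
u(h, c) = ⅗ (u(h, c) = 3/5 + 0/(((5/3)*(-4))) = 3*(⅕) + 0/(-20/3) = ⅗ + 0*(-3/20) = ⅗ + 0 = ⅗)
m(j) = -80 + 8*j (m(j) = 8*(j - 10) = 8*(-10 + j) = -80 + 8*j)
m(u(4, -5))*122 + 20 = (-80 + 8*(⅗))*122 + 20 = (-80 + 24/5)*122 + 20 = -376/5*122 + 20 = -45872/5 + 20 = -45772/5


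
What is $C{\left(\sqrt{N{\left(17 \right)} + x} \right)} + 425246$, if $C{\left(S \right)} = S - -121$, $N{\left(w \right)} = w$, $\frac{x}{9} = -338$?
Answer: $425367 + 55 i \approx 4.2537 \cdot 10^{5} + 55.0 i$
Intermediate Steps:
$x = -3042$ ($x = 9 \left(-338\right) = -3042$)
$C{\left(S \right)} = 121 + S$ ($C{\left(S \right)} = S + 121 = 121 + S$)
$C{\left(\sqrt{N{\left(17 \right)} + x} \right)} + 425246 = \left(121 + \sqrt{17 - 3042}\right) + 425246 = \left(121 + \sqrt{-3025}\right) + 425246 = \left(121 + 55 i\right) + 425246 = 425367 + 55 i$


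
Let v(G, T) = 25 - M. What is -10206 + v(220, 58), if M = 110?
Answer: -10291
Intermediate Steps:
v(G, T) = -85 (v(G, T) = 25 - 1*110 = 25 - 110 = -85)
-10206 + v(220, 58) = -10206 - 85 = -10291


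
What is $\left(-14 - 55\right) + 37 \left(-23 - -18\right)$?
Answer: $-254$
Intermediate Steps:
$\left(-14 - 55\right) + 37 \left(-23 - -18\right) = \left(-14 - 55\right) + 37 \left(-23 + 18\right) = -69 + 37 \left(-5\right) = -69 - 185 = -254$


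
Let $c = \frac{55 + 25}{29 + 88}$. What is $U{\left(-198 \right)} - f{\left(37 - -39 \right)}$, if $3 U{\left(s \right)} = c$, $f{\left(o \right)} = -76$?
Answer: $\frac{26756}{351} \approx 76.228$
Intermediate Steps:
$c = \frac{80}{117} \approx 0.68376$
$U{\left(s \right)} = \frac{80}{351}$ ($U{\left(s \right)} = \frac{1}{3} \cdot \frac{80}{117} = \frac{80}{351}$)
$U{\left(-198 \right)} - f{\left(37 - -39 \right)} = \frac{80}{351} - -76 = \frac{80}{351} + 76 = \frac{26756}{351}$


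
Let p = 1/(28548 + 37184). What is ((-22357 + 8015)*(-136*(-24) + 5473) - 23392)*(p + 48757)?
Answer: -200833865252175375/32866 ≈ -6.1107e+12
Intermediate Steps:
p = 1/65732 ≈ 1.5213e-5
((-22357 + 8015)*(-136*(-24) + 5473) - 23392)*(p + 48757) = ((-22357 + 8015)*(-136*(-24) + 5473) - 23392)*(1/65732 + 48757) = (-14342*(3264 + 5473) - 23392)*(3204895125/65732) = (-14342*8737 - 23392)*(3204895125/65732) = (-125306054 - 23392)*(3204895125/65732) = -125329446*3204895125/65732 = -200833865252175375/32866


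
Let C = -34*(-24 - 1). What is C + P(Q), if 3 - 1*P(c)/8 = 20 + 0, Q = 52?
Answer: 714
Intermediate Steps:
P(c) = -136 (P(c) = 24 - 8*(20 + 0) = 24 - 8*20 = 24 - 160 = -136)
C = 850 (C = -34*(-25) = 850)
C + P(Q) = 850 - 136 = 714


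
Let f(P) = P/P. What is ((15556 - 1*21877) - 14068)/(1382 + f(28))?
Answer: -20389/1383 ≈ -14.743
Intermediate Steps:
f(P) = 1
((15556 - 1*21877) - 14068)/(1382 + f(28)) = ((15556 - 1*21877) - 14068)/(1382 + 1) = ((15556 - 21877) - 14068)/1383 = (-6321 - 14068)*(1/1383) = -20389*1/1383 = -20389/1383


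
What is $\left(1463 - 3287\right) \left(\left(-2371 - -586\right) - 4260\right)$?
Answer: $11026080$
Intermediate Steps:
$\left(1463 - 3287\right) \left(\left(-2371 - -586\right) - 4260\right) = - 1824 \left(\left(-2371 + 586\right) - 4260\right) = - 1824 \left(-1785 - 4260\right) = \left(-1824\right) \left(-6045\right) = 11026080$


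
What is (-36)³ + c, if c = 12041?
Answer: -34615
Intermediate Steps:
(-36)³ + c = (-36)³ + 12041 = -46656 + 12041 = -34615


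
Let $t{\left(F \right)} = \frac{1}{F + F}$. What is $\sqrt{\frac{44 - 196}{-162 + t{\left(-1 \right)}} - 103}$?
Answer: $\frac{i \sqrt{431223}}{65} \approx 10.103 i$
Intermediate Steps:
$t{\left(F \right)} = \frac{1}{2 F}$
$\sqrt{\frac{44 - 196}{-162 + t{\left(-1 \right)}} - 103} = \sqrt{\frac{44 - 196}{-162 + \frac{1}{2 \left(-1\right)}} - 103} = \sqrt{- \frac{152}{-162 + \frac{1}{2} \left(-1\right)} - 103} = \sqrt{- \frac{152}{-162 - \frac{1}{2}} - 103} = \sqrt{- \frac{152}{- \frac{325}{2}} - 103} = \sqrt{\left(-152\right) \left(- \frac{2}{325}\right) - 103} = \sqrt{\frac{304}{325} - 103} = \sqrt{- \frac{33171}{325}} = \frac{i \sqrt{431223}}{65}$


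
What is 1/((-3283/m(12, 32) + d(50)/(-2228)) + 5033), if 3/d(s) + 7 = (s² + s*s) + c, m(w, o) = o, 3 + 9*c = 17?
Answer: 801206624/3950274146295 ≈ 0.00020282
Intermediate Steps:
c = 14/9 (c = -⅓ + (⅑)*17 = -⅓ + 17/9 = 14/9 ≈ 1.5556)
d(s) = 3/(-49/9 + 2*s²) (d(s) = 3/(-7 + ((s² + s*s) + 14/9)) = 3/(-7 + ((s² + s²) + 14/9)) = 3/(-7 + (2*s² + 14/9)) = 3/(-7 + (14/9 + 2*s²)) = 3/(-49/9 + 2*s²))
1/((-3283/m(12, 32) + d(50)/(-2228)) + 5033) = 1/((-3283/32 + (27/(-49 + 18*50²))/(-2228)) + 5033) = 1/((-3283*1/32 + (27/(-49 + 18*2500))*(-1/2228)) + 5033) = 1/((-3283/32 + (27/(-49 + 45000))*(-1/2228)) + 5033) = 1/((-3283/32 + (27/44951)*(-1/2228)) + 5033) = 1/((-3283/32 - 27/100150828) + 5033) = 1/(-82198792297/801206624 + 5033) = 1/(3950274146295/801206624) = 801206624/3950274146295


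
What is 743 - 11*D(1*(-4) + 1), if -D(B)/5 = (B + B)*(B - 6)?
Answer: 3713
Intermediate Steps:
D(B) = -10*B*(-6 + B) (D(B) = -5*(B + B)*(B - 6) = -5*2*B*(-6 + B) = -10*B*(-6 + B))
743 - 11*D(1*(-4) + 1) = 743 - 11*10*(1*(-4) + 1)*(6 - (1*(-4) + 1)) = 743 - 11*10*(-4 + 1)*(6 - (-4 + 1)) = 743 - 11*10*(-3)*(6 - 1*(-3)) = 743 - 11*10*(-3)*(6 + 3) = 743 - 11*10*(-3)*9 = 743 - 11*(-270) = 743 - 1*(-2970) = 743 + 2970 = 3713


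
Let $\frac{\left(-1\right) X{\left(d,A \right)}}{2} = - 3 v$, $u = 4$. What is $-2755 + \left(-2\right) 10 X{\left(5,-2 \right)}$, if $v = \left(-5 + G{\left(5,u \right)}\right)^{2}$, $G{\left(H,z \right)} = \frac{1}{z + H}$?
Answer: $- \frac{151825}{27} \approx -5623.1$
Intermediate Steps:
$G{\left(H,z \right)} = \frac{1}{H + z}$
$v = \frac{1936}{81}$ ($v = \left(-5 + \frac{1}{5 + 4}\right)^{2} = \left(-5 + \frac{1}{9}\right)^{2} = \left(- \frac{44}{9}\right)^{2} = \frac{1936}{81} \approx 23.901$)
$X{\left(d,A \right)} = \frac{3872}{27}$ ($X{\left(d,A \right)} = - 2 \left(\left(-3\right) \frac{1936}{81}\right) = \left(-2\right) \left(- \frac{1936}{27}\right) = \frac{3872}{27}$)
$-2755 + \left(-2\right) 10 X{\left(5,-2 \right)} = -2755 + \left(-2\right) 10 \cdot \frac{3872}{27} = -2755 - \frac{77440}{27} = - \frac{151825}{27}$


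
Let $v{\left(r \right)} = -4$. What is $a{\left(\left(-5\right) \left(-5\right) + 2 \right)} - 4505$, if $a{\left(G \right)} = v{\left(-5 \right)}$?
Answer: $-4509$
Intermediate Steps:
$a{\left(G \right)} = -4$
$a{\left(\left(-5\right) \left(-5\right) + 2 \right)} - 4505 = -4 - 4505 = -4509$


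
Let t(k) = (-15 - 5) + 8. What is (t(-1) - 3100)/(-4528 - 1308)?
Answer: 778/1459 ≈ 0.53324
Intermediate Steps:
t(k) = -12 (t(k) = -20 + 8 = -12)
(t(-1) - 3100)/(-4528 - 1308) = (-12 - 3100)/(-4528 - 1308) = -3112/(-5836) = -3112*(-1/5836) = 778/1459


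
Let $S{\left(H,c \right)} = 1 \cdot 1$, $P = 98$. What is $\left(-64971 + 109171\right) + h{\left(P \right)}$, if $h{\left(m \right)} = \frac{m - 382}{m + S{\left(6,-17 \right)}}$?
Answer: $\frac{4375516}{99} \approx 44197.0$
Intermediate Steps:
$S{\left(H,c \right)} = 1$
$h{\left(m \right)} = \frac{-382 + m}{1 + m}$ ($h{\left(m \right)} = \frac{m - 382}{m + 1} = \frac{-382 + m}{1 + m}$)
$\left(-64971 + 109171\right) + h{\left(P \right)} = \left(-64971 + 109171\right) + \frac{-382 + 98}{1 + 98} = 44200 + \frac{1}{99} \left(-284\right) = 44200 - \frac{284}{99} = \frac{4375516}{99}$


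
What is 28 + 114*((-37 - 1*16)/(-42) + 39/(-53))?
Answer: 32637/371 ≈ 87.970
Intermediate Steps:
28 + 114*((-37 - 1*16)/(-42) + 39/(-53)) = 28 + 114*((-37 - 16)*(-1/42) + 39*(-1/53)) = 28 + 114*(-53*(-1/42) - 39/53) = 28 + 114*(53/42 - 39/53) = 28 + 114*(1171/2226) = 28 + 22249/371 = 32637/371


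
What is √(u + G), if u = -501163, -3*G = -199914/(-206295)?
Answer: I*√21328321779816285/206295 ≈ 707.93*I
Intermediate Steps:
G = -66638/206295 (G = -(-66638)/(-206295) = -(-66638)*(-1)/206295 = -⅓*66638/68765 = -66638/206295 ≈ -0.32302)
√(u + G) = √(-501163 - 66638/206295) = √(-103387487723/206295) = I*√21328321779816285/206295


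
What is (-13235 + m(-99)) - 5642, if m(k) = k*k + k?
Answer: -9175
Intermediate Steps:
m(k) = k + k² (m(k) = k² + k = k + k²)
(-13235 + m(-99)) - 5642 = (-13235 - 99*(1 - 99)) - 5642 = (-13235 - 99*(-98)) - 5642 = (-13235 + 9702) - 5642 = -3533 - 5642 = -9175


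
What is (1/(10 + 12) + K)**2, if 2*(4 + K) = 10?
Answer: 529/484 ≈ 1.0930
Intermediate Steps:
K = 1 (K = -4 + (1/2)*10 = -4 + 5 = 1)
(1/(10 + 12) + K)**2 = (1/(10 + 12) + 1)**2 = (1/22 + 1)**2 = (23/22)**2 = 529/484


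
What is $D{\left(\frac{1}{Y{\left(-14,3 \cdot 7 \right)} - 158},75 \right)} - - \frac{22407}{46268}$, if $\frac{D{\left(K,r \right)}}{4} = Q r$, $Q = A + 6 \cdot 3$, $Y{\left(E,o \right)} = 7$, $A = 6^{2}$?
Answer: $\frac{749564007}{46268} \approx 16200.0$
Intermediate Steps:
$A = 36$
$Q = 54$ ($Q = 36 + 6 \cdot 3 = 36 + 18 = 54$)
$D{\left(K,r \right)} = 216 r$ ($D{\left(K,r \right)} = 4 \cdot 54 r = 216 r$)
$D{\left(\frac{1}{Y{\left(-14,3 \cdot 7 \right)} - 158},75 \right)} - - \frac{22407}{46268} = 216 \cdot 75 - - \frac{22407}{46268} = 16200 - \left(-22407\right) \frac{1}{46268} = 16200 - - \frac{22407}{46268} = 16200 + \frac{22407}{46268} = \frac{749564007}{46268}$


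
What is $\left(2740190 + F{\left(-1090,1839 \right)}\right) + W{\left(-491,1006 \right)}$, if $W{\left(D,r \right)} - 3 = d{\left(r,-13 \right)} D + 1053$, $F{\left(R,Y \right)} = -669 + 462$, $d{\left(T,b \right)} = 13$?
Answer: $2734656$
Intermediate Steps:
$F{\left(R,Y \right)} = -207$
$W{\left(D,r \right)} = 1056 + 13 D$ ($W{\left(D,r \right)} = 3 + \left(13 D + 1053\right) = 3 + \left(1053 + 13 D\right) = 1056 + 13 D$)
$\left(2740190 + F{\left(-1090,1839 \right)}\right) + W{\left(-491,1006 \right)} = \left(2740190 - 207\right) + \left(1056 + 13 \left(-491\right)\right) = 2739983 + \left(1056 - 6383\right) = 2739983 - 5327 = 2734656$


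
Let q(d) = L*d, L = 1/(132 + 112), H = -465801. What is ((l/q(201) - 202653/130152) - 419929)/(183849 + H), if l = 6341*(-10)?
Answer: 393919155277/223515756288 ≈ 1.7624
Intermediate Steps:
L = 1/244 ≈ 0.0040984
l = -63410
q(d) = d/244
((l/q(201) - 202653/130152) - 419929)/(183849 + H) = ((-63410/((1/244)*201) - 202653/130152) - 419929)/(183849 - 465801) = ((-63410/201/244 - 202653*1/130152) - 419929)/(-281952) = ((-63410*244/201 - 6141/3944) - 419929)*(-1/281952) = ((-15472040/201 - 6141/3944) - 419929)*(-1/281952) = (-61022960101/792744 - 419929)*(-1/281952) = -393919155277/792744*(-1/281952) = 393919155277/223515756288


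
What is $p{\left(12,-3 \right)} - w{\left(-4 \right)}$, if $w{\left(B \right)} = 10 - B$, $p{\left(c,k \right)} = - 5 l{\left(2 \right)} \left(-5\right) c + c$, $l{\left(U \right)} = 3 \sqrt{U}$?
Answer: $-2 + 900 \sqrt{2} \approx 1270.8$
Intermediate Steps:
$p{\left(c,k \right)} = c + 75 c \sqrt{2}$ ($p{\left(c,k \right)} = - 5 \cdot 3 \sqrt{2} \left(-5\right) c + c = - 15 \sqrt{2} \left(-5\right) c + c = 75 \sqrt{2} c + c = 75 c \sqrt{2} + c = c + 75 c \sqrt{2}$)
$p{\left(12,-3 \right)} - w{\left(-4 \right)} = 12 \left(1 + 75 \sqrt{2}\right) - \left(10 - -4\right) = \left(12 + 900 \sqrt{2}\right) - \left(10 + 4\right) = \left(12 + 900 \sqrt{2}\right) - 14 = -2 + 900 \sqrt{2}$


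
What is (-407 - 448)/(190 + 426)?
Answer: -855/616 ≈ -1.3880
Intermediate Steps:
(-407 - 448)/(190 + 426) = -855/616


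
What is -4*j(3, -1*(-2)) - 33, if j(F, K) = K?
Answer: -41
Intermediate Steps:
-4*j(3, -1*(-2)) - 33 = -(-4)*(-2) - 33 = -4*2 - 33 = -8 - 33 = -41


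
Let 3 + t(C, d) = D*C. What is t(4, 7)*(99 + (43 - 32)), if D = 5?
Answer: 1870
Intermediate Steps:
t(C, d) = -3 + 5*C
t(4, 7)*(99 + (43 - 32)) = (-3 + 5*4)*(99 + (43 - 32)) = (-3 + 20)*(99 + 11) = 17*110 = 1870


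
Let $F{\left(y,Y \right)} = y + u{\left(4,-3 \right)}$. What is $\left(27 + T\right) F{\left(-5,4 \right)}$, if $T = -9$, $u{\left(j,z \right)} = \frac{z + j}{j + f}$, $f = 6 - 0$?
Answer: $- \frac{441}{5} \approx -88.2$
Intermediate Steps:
$f = 6$ ($f = 6 + 0 = 6$)
$u{\left(j,z \right)} = \frac{j + z}{6 + j}$ ($u{\left(j,z \right)} = \frac{z + j}{j + 6} = \frac{j + z}{6 + j}$)
$F{\left(y,Y \right)} = \frac{1}{10} + y$ ($F{\left(y,Y \right)} = y + \frac{4 - 3}{6 + 4} = y + \frac{1}{10} \cdot 1 = y + \frac{1}{10} = \frac{1}{10} + y$)
$\left(27 + T\right) F{\left(-5,4 \right)} = \left(27 - 9\right) \left(\frac{1}{10} - 5\right) = 18 \left(- \frac{49}{10}\right) = - \frac{441}{5}$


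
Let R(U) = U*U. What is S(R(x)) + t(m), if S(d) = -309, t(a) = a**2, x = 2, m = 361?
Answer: 130012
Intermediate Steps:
R(U) = U**2
S(R(x)) + t(m) = -309 + 361**2 = -309 + 130321 = 130012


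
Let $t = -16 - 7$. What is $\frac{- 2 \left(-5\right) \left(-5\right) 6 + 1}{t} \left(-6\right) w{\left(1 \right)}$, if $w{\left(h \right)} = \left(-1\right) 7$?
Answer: $546$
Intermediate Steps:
$w{\left(h \right)} = -7$
$t = -23$
$\frac{- 2 \left(-5\right) \left(-5\right) 6 + 1}{t} \left(-6\right) w{\left(1 \right)} = \frac{- 2 \left(-5\right) \left(-5\right) 6 + 1}{-23} \left(-6\right) \left(-7\right) = \left(- 2 \cdot 25 \cdot 6 + 1\right) \left(- \frac{1}{23}\right) \left(-6\right) \left(-7\right) = \left(\left(-2\right) 150 + 1\right) \left(- \frac{1}{23}\right) \left(-6\right) \left(-7\right) = \left(-300 + 1\right) \left(- \frac{1}{23}\right) \left(-6\right) \left(-7\right) = \left(-299\right) \left(- \frac{1}{23}\right) \left(-6\right) \left(-7\right) = 13 \left(-6\right) \left(-7\right) = \left(-78\right) \left(-7\right) = 546$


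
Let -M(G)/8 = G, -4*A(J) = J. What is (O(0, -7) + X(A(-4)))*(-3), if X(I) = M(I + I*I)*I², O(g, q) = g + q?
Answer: 69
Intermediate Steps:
A(J) = -J/4
M(G) = -8*G
X(I) = I²*(-8*I - 8*I²) (X(I) = (-8*(I + I*I))*I² = (-8*(I + I²))*I² = (-8*I - 8*I²)*I² = I²*(-8*I - 8*I²))
(O(0, -7) + X(A(-4)))*(-3) = ((0 - 7) + 8*(-¼*(-4))³*(-1 - (-1)*(-4)/4))*(-3) = (-7 + 8*1³*(-1 - 1*1))*(-3) = (-7 + 8*1*(-1 - 1))*(-3) = (-7 + 8*1*(-2))*(-3) = (-7 - 16)*(-3) = -23*(-3) = 69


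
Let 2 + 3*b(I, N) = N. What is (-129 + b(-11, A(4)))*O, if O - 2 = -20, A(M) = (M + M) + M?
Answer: 2262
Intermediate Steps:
A(M) = 3*M (A(M) = 2*M + M = 3*M)
O = -18 (O = 2 - 20 = -18)
b(I, N) = -⅔ + N/3
(-129 + b(-11, A(4)))*O = (-129 + (-⅔ + (3*4)/3))*(-18) = (-129 + (-⅔ + (⅓)*12))*(-18) = (-129 + (-⅔ + 4))*(-18) = (-129 + 10/3)*(-18) = -377/3*(-18) = 2262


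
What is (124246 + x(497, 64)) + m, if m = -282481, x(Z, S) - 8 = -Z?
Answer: -158724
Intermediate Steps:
x(Z, S) = 8 - Z
(124246 + x(497, 64)) + m = (124246 + (8 - 1*497)) - 282481 = (124246 + (8 - 497)) - 282481 = (124246 - 489) - 282481 = 123757 - 282481 = -158724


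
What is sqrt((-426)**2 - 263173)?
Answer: I*sqrt(81697) ≈ 285.83*I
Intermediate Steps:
sqrt((-426)**2 - 263173) = sqrt(181476 - 263173) = sqrt(-81697) = I*sqrt(81697)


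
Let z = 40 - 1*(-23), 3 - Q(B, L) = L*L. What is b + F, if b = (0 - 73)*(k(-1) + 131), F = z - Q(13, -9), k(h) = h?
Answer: -9349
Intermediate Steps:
Q(B, L) = 3 - L² (Q(B, L) = 3 - L*L = 3 - L²)
z = 63 (z = 40 + 23 = 63)
F = 141 (F = 63 - (3 - 1*(-9)²) = 63 - (3 - 1*81) = 63 - (3 - 81) = 63 - 1*(-78) = 63 + 78 = 141)
b = -9490 (b = (0 - 73)*(-1 + 131) = -73*130 = -9490)
b + F = -9490 + 141 = -9349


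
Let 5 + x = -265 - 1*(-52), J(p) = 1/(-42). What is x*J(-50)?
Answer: 109/21 ≈ 5.1905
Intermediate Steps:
J(p) = -1/42
x = -218 (x = -5 + (-265 - 1*(-52)) = -5 + (-265 + 52) = -5 - 213 = -218)
x*J(-50) = -218*(-1/42) = 109/21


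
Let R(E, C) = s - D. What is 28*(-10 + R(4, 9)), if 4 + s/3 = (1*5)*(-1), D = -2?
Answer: -980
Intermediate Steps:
s = -27 (s = -12 + 3*((1*5)*(-1)) = -12 + 3*(5*(-1)) = -12 + 3*(-5) = -12 - 15 = -27)
R(E, C) = -25 (R(E, C) = -27 - 1*(-2) = -27 + 2 = -25)
28*(-10 + R(4, 9)) = 28*(-10 - 25) = 28*(-35) = -980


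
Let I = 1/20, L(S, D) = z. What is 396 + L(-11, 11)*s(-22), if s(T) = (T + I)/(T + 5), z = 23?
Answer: 144737/340 ≈ 425.70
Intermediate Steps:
L(S, D) = 23
I = 1/20 ≈ 0.050000
s(T) = (1/20 + T)/(5 + T) (s(T) = (T + 1/20)/(T + 5) = (1/20 + T)/(5 + T))
396 + L(-11, 11)*s(-22) = 396 + 23*((1/20 - 22)/(5 - 22)) = 396 + 23*(-439/20/(-17)) = 396 + 23*(-1/17*(-439/20)) = 396 + 23*(439/340) = 396 + 10097/340 = 144737/340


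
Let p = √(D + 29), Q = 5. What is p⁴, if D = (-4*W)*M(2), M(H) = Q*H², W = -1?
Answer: 11881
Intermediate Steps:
M(H) = 5*H²
D = 80 (D = (-4*(-1))*(5*2²) = 4*(5*4) = 4*20 = 80)
p = √109 (p = √(80 + 29) = √109 ≈ 10.440)
p⁴ = (√109)⁴ = 11881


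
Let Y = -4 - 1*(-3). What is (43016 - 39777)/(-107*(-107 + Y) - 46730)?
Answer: -3239/35174 ≈ -0.092085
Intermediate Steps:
Y = -1 (Y = -4 + 3 = -1)
(43016 - 39777)/(-107*(-107 + Y) - 46730) = (43016 - 39777)/(-107*(-107 - 1) - 46730) = 3239/(-107*(-108) - 46730) = 3239/(11556 - 46730) = 3239/(-35174) = 3239*(-1/35174) = -3239/35174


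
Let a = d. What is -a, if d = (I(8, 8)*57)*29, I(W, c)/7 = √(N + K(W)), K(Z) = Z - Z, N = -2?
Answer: -11571*I*√2 ≈ -16364.0*I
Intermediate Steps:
K(Z) = 0
I(W, c) = 7*I*√2 (I(W, c) = 7*√(-2 + 0) = 7*√(-2) = 7*(I*√2) = 7*I*√2)
d = 11571*I*√2 (d = ((7*I*√2)*57)*29 = (399*I*√2)*29 = 11571*I*√2 ≈ 16364.0*I)
a = 11571*I*√2 ≈ 16364.0*I
-a = -11571*I*√2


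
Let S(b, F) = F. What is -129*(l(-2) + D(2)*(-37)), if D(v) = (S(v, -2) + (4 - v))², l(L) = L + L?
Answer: 516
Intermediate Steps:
l(L) = 2*L
D(v) = (2 - v)² (D(v) = (-2 + (4 - v))² = (2 - v)²)
-129*(l(-2) + D(2)*(-37)) = -129*(2*(-2) + (-2 + 2)²*(-37)) = -129*(-4 + 0²*(-37)) = -129*(-4 + 0*(-37)) = -129*(-4 + 0) = -129*(-4) = 516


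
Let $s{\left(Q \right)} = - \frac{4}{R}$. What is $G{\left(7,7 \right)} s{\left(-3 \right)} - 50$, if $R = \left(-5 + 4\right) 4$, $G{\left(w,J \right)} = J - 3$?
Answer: $-46$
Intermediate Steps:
$G{\left(w,J \right)} = -3 + J$
$R = -4$ ($R = \left(-1\right) 4 = -4$)
$s{\left(Q \right)} = 1$ ($s{\left(Q \right)} = - \frac{4}{-4} = \left(-4\right) \left(- \frac{1}{4}\right) = 1$)
$G{\left(7,7 \right)} s{\left(-3 \right)} - 50 = \left(-3 + 7\right) 1 - 50 = 4 \cdot 1 - 50 = 4 - 50 = -46$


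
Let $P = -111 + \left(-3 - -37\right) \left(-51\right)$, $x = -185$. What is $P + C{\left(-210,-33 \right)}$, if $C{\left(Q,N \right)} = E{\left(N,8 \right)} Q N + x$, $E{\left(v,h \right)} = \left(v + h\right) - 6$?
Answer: $-216860$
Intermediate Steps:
$E{\left(v,h \right)} = -6 + h + v$ ($E{\left(v,h \right)} = \left(h + v\right) - 6 = -6 + h + v$)
$P = -1845$ ($P = -111 + \left(-3 + 37\right) \left(-51\right) = -111 + 34 \left(-51\right) = -111 - 1734 = -1845$)
$C{\left(Q,N \right)} = -185 + N Q \left(2 + N\right)$ ($C{\left(Q,N \right)} = \left(-6 + 8 + N\right) Q N - 185 = \left(2 + N\right) Q N - 185 = Q \left(2 + N\right) N - 185 = N Q \left(2 + N\right) - 185 = -185 + N Q \left(2 + N\right)$)
$P + C{\left(-210,-33 \right)} = -1845 - \left(185 - 6930 \left(2 - 33\right)\right) = -1845 - \left(185 - -214830\right) = -1845 - 215015 = -216860$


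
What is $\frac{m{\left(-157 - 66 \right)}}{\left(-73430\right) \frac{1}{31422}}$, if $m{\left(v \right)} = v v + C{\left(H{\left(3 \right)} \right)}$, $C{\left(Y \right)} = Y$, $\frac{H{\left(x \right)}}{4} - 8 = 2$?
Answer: $- \frac{781920759}{36715} \approx -21297.0$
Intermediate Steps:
$H{\left(x \right)} = 40$ ($H{\left(x \right)} = 32 + 4 \cdot 2 = 32 + 8 = 40$)
$m{\left(v \right)} = 40 + v^{2}$ ($m{\left(v \right)} = v v + 40 = v^{2} + 40 = 40 + v^{2}$)
$\frac{m{\left(-157 - 66 \right)}}{\left(-73430\right) \frac{1}{31422}} = \frac{40 + \left(-157 - 66\right)^{2}}{\left(-73430\right) \frac{1}{31422}} = \frac{40 + \left(-223\right)^{2}}{- \frac{36715}{15711}} = \left(40 + 49729\right) \left(- \frac{15711}{36715}\right) = 49769 \left(- \frac{15711}{36715}\right) = - \frac{781920759}{36715}$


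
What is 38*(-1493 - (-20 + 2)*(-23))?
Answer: -72466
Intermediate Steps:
38*(-1493 - (-20 + 2)*(-23)) = 38*(-1493 - (-18)*(-23)) = 38*(-1493 - 1*414) = 38*(-1493 - 414) = 38*(-1907) = -72466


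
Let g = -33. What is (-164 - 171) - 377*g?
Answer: 12106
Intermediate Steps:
(-164 - 171) - 377*g = (-164 - 171) - 377*(-33) = -335 + 12441 = 12106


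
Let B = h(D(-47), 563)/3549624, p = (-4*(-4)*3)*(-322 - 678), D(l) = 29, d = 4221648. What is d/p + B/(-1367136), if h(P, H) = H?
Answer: -53351282810688583/606602344608000 ≈ -87.951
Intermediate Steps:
p = -48000 (p = (16*3)*(-1000) = 48*(-1000) = -48000)
B = 563/3549624 ≈ 0.00015861
d/p + B/(-1367136) = 4221648/(-48000) + (563/3549624)/(-1367136) = 4221648*(-1/48000) + (563/3549624)*(-1/1367136) = -87951/1000 - 563/4852818756864 = -53351282810688583/606602344608000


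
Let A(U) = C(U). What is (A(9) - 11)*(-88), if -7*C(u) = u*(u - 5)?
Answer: 9944/7 ≈ 1420.6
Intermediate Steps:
C(u) = -u*(-5 + u)/7 (C(u) = -u*(u - 5)/7 = -u*(-5 + u)/7)
A(U) = U*(5 - U)/7
(A(9) - 11)*(-88) = ((⅐)*9*(5 - 1*9) - 11)*(-88) = ((⅐)*9*(5 - 9) - 11)*(-88) = ((⅐)*9*(-4) - 11)*(-88) = (-36/7 - 11)*(-88) = -113/7*(-88) = 9944/7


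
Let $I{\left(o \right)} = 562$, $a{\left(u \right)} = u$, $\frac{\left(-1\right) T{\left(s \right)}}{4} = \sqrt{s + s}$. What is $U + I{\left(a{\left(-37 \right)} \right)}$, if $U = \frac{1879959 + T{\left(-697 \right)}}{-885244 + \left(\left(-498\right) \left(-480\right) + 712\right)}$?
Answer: $\frac{120295515}{215164} + \frac{i \sqrt{1394}}{161373} \approx 559.09 + 0.00023137 i$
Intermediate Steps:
$T{\left(s \right)} = - 4 \sqrt{2} \sqrt{s}$ ($T{\left(s \right)} = - 4 \sqrt{s + s} = - 4 \sqrt{2 s} = - 4 \sqrt{2} \sqrt{s}$)
$U = - \frac{626653}{215164} + \frac{i \sqrt{1394}}{161373}$ ($U = \frac{1879959 - 4 \sqrt{2} \sqrt{-697}}{-885244 + \left(\left(-498\right) \left(-480\right) + 712\right)} = \frac{1879959 - 4 \sqrt{2} i \sqrt{697}}{-885244 + \left(239040 + 712\right)} = \frac{1879959 - 4 i \sqrt{1394}}{-885244 + 239752} = \frac{1879959 - 4 i \sqrt{1394}}{-645492} = \left(1879959 - 4 i \sqrt{1394}\right) \left(- \frac{1}{645492}\right) = - \frac{626653}{215164} + \frac{i \sqrt{1394}}{161373} \approx -2.9124 + 0.00023137 i$)
$U + I{\left(a{\left(-37 \right)} \right)} = \left(- \frac{626653}{215164} + \frac{i \sqrt{1394}}{161373}\right) + 562 = \frac{120295515}{215164} + \frac{i \sqrt{1394}}{161373}$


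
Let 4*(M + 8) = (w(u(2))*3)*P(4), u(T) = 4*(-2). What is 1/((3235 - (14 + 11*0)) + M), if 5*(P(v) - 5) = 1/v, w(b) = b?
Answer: 10/31827 ≈ 0.00031420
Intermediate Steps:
u(T) = -8
P(v) = 5 + 1/(5*v)
M = -383/10 (M = -8 + ((-8*3)*(5 + (⅕)/4))/4 = -8 + (-24*(5 + (⅕)*(¼)))/4 = -8 + (-24*(5 + 1/20))/4 = -8 + (-24*101/20)/4 = -8 + (¼)*(-606/5) = -8 - 303/10 = -383/10 ≈ -38.300)
1/((3235 - (14 + 11*0)) + M) = 1/((3235 - (14 + 11*0)) - 383/10) = 1/((3235 - (14 + 0)) - 383/10) = 1/((3235 - 1*14) - 383/10) = 1/((3235 - 14) - 383/10) = 1/(3221 - 383/10) = 1/(31827/10) = 10/31827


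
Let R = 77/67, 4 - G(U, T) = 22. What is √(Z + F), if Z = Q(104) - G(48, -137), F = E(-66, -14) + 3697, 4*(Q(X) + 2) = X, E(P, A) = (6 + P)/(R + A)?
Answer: √308362271/287 ≈ 61.186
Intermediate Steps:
G(U, T) = -18 (G(U, T) = 4 - 1*22 = 4 - 22 = -18)
R = 77/67 (R = 77*(1/67) = 77/67 ≈ 1.1493)
E(P, A) = (6 + P)/(77/67 + A)
Q(X) = -2 + X/4
F = 1062379/287 (F = 67*(6 - 66)/(77 + 67*(-14)) + 3697 = 67*(-60)/(77 - 938) + 3697 = 67*(-60)/(-861) + 3697 = 67*(-1/861)*(-60) + 3697 = 1340/287 + 3697 = 1062379/287 ≈ 3701.7)
Z = 42 (Z = (-2 + (¼)*104) - 1*(-18) = (-2 + 26) + 18 = 24 + 18 = 42)
√(Z + F) = √(42 + 1062379/287) = √(1074433/287) = √308362271/287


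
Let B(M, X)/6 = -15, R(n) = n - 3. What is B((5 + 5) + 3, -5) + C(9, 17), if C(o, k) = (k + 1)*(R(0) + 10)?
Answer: 36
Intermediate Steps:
R(n) = -3 + n
B(M, X) = -90 (B(M, X) = 6*(-15) = -90)
C(o, k) = 7 + 7*k (C(o, k) = (k + 1)*((-3 + 0) + 10) = (1 + k)*(-3 + 10) = (1 + k)*7 = 7 + 7*k)
B((5 + 5) + 3, -5) + C(9, 17) = -90 + (7 + 7*17) = -90 + (7 + 119) = -90 + 126 = 36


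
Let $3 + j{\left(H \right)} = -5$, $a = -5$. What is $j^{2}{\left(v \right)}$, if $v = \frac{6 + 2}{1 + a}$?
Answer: $64$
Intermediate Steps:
$v = -2$ ($v = \frac{6 + 2}{1 - 5} = \frac{8}{-4} = 8 \left(- \frac{1}{4}\right) = -2$)
$j{\left(H \right)} = -8$ ($j{\left(H \right)} = -3 - 5 = -8$)
$j^{2}{\left(v \right)} = \left(-8\right)^{2} = 64$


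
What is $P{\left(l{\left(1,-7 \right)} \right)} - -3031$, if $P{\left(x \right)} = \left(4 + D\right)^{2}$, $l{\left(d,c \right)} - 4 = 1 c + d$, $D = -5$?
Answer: $3032$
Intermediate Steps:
$l{\left(d,c \right)} = 4 + c + d$ ($l{\left(d,c \right)} = 4 + \left(1 c + d\right) = 4 + \left(c + d\right) = 4 + c + d$)
$P{\left(x \right)} = 1$ ($P{\left(x \right)} = \left(4 - 5\right)^{2} = \left(-1\right)^{2} = 1$)
$P{\left(l{\left(1,-7 \right)} \right)} - -3031 = 1 - -3031 = 1 + 3031 = 3032$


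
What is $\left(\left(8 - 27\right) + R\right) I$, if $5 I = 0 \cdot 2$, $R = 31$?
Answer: $0$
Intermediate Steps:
$I = 0$ ($I = \frac{0 \cdot 2}{5} = \frac{1}{5} \cdot 0 = 0$)
$\left(\left(8 - 27\right) + R\right) I = \left(\left(8 - 27\right) + 31\right) 0 = \left(-19 + 31\right) 0 = 12 \cdot 0 = 0$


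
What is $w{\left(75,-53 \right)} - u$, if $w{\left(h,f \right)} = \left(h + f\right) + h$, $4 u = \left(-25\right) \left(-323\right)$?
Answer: $- \frac{7687}{4} \approx -1921.8$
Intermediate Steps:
$u = \frac{8075}{4}$ ($u = \frac{\left(-25\right) \left(-323\right)}{4} = \frac{1}{4} \cdot 8075 = \frac{8075}{4} \approx 2018.8$)
$w{\left(h,f \right)} = f + 2 h$ ($w{\left(h,f \right)} = \left(f + h\right) + h = f + 2 h$)
$w{\left(75,-53 \right)} - u = \left(-53 + 2 \cdot 75\right) - \frac{8075}{4} = \left(-53 + 150\right) - \frac{8075}{4} = 97 - \frac{8075}{4} = - \frac{7687}{4}$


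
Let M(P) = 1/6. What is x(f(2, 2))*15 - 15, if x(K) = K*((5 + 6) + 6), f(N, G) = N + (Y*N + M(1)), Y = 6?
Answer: 7195/2 ≈ 3597.5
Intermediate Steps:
M(P) = ⅙ (M(P) = 1*(⅙) = ⅙)
f(N, G) = ⅙ + 7*N (f(N, G) = N + (6*N + ⅙) = N + (⅙ + 6*N) = ⅙ + 7*N)
x(K) = 17*K (x(K) = K*(11 + 6) = K*17 = 17*K)
x(f(2, 2))*15 - 15 = (17*(⅙ + 7*2))*15 - 15 = (17*(⅙ + 14))*15 - 15 = (17*(85/6))*15 - 15 = (1445/6)*15 - 15 = 7225/2 - 15 = 7195/2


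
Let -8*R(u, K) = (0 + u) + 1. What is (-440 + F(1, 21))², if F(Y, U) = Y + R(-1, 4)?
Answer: 192721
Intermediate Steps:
R(u, K) = -⅛ - u/8 (R(u, K) = -((0 + u) + 1)/8 = -(u + 1)/8 = -(1 + u)/8 = -⅛ - u/8)
F(Y, U) = Y (F(Y, U) = Y + (-⅛ - ⅛*(-1)) = Y + (-⅛ + ⅛) = Y + 0 = Y)
(-440 + F(1, 21))² = (-440 + 1)² = (-439)² = 192721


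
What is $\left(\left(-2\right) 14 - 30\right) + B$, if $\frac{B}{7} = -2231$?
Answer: $-15675$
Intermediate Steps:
$B = -15617$ ($B = 7 \left(-2231\right) = -15617$)
$\left(\left(-2\right) 14 - 30\right) + B = \left(\left(-2\right) 14 - 30\right) - 15617 = \left(-28 - 30\right) - 15617 = -58 - 15617 = -15675$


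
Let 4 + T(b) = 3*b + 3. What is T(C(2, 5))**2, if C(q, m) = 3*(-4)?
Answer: 1369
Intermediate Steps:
C(q, m) = -12
T(b) = -1 + 3*b (T(b) = -4 + (3*b + 3) = -4 + (3 + 3*b) = -1 + 3*b)
T(C(2, 5))**2 = (-1 + 3*(-12))**2 = (-1 - 36)**2 = (-37)**2 = 1369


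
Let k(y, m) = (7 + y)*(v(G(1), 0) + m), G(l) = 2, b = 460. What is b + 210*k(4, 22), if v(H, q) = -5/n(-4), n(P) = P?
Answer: 108335/2 ≈ 54168.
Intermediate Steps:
v(H, q) = 5/4 (v(H, q) = -5/(-4) = -5*(-¼) = 5/4)
k(y, m) = (7 + y)*(5/4 + m)
b + 210*k(4, 22) = 460 + 210*(35/4 + 7*22 + (5/4)*4 + 22*4) = 460 + 210*(35/4 + 154 + 5 + 88) = 460 + 210*(1023/4) = 460 + 107415/2 = 108335/2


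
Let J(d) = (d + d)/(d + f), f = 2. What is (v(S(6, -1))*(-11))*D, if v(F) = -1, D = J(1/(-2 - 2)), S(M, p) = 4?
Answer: -22/7 ≈ -3.1429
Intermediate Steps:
J(d) = 2*d/(2 + d) (J(d) = (d + d)/(d + 2) = (2*d)/(2 + d) = 2*d/(2 + d))
D = -2/7 (D = 2/((-2 - 2)*(2 + 1/(-2 - 2))) = 2/(-4*(2 + 1/(-4))) = 2*(-1/4)/(2 - 1/4) = 2*(-1/4)/(7/4) = 2*(-1/4)*(4/7) = -2/7 ≈ -0.28571)
(v(S(6, -1))*(-11))*D = -1*(-11)*(-2/7) = 11*(-2/7) = -22/7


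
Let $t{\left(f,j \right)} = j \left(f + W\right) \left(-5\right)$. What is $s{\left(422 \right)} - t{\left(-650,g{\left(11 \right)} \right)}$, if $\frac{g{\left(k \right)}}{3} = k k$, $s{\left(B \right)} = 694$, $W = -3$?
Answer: $-1184501$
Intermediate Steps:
$g{\left(k \right)} = 3 k^{2}$ ($g{\left(k \right)} = 3 k k = 3 k^{2}$)
$t{\left(f,j \right)} = - 5 j \left(-3 + f\right)$ ($t{\left(f,j \right)} = j \left(f - 3\right) \left(-5\right) = j \left(-3 + f\right) \left(-5\right) = - 5 j \left(-3 + f\right)$)
$s{\left(422 \right)} - t{\left(-650,g{\left(11 \right)} \right)} = 694 - 5 \cdot 3 \cdot 11^{2} \left(3 - -650\right) = 694 - 5 \cdot 3 \cdot 121 \left(3 + 650\right) = 694 - 5 \cdot 363 \cdot 653 = 694 - 1185195 = -1184501$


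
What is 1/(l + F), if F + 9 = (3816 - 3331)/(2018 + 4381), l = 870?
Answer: 6399/5510024 ≈ 0.0011613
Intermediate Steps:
F = -57106/6399 (F = -9 + (3816 - 3331)/(2018 + 4381) = -9 + 485/6399 = -57106/6399 ≈ -8.9242)
1/(l + F) = 1/(870 - 57106/6399) = 1/(5510024/6399) = 6399/5510024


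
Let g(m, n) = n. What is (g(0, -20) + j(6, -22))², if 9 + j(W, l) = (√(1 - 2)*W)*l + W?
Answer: -16895 + 6072*I ≈ -16895.0 + 6072.0*I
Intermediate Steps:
j(W, l) = -9 + W + I*W*l (j(W, l) = -9 + ((√(1 - 2)*W)*l + W) = -9 + ((√(-1)*W)*l + W) = -9 + ((I*W)*l + W) = -9 + (I*W*l + W) = -9 + (W + I*W*l) = -9 + W + I*W*l)
(g(0, -20) + j(6, -22))² = (-20 + (-9 + 6 + I*6*(-22)))² = (-20 + (-9 + 6 - 132*I))² = (-20 + (-3 - 132*I))² = (-23 - 132*I)²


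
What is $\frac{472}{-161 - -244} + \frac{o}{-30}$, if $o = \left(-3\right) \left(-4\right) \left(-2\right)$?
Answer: $\frac{2692}{415} \approx 6.4867$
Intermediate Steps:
$o = -24$ ($o = 12 \left(-2\right) = -24$)
$\frac{472}{-161 - -244} + \frac{o}{-30} = \frac{472}{-161 - -244} - \frac{24}{-30} = \frac{472}{-161 + 244} - - \frac{4}{5} = \frac{472}{83} + \frac{4}{5} = \frac{2692}{415}$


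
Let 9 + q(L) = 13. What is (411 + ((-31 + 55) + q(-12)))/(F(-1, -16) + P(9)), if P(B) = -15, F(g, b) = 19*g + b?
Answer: -439/50 ≈ -8.7800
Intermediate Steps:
q(L) = 4 (q(L) = -9 + 13 = 4)
F(g, b) = b + 19*g
(411 + ((-31 + 55) + q(-12)))/(F(-1, -16) + P(9)) = (411 + ((-31 + 55) + 4))/((-16 + 19*(-1)) - 15) = (411 + (24 + 4))/((-16 - 19) - 15) = (411 + 28)/(-35 - 15) = 439/(-50) = 439*(-1/50) = -439/50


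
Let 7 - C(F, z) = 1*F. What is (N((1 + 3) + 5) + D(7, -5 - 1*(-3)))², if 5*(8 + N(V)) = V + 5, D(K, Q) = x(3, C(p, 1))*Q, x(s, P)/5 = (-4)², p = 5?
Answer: 682276/25 ≈ 27291.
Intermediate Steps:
C(F, z) = 7 - F
x(s, P) = 80 (x(s, P) = 5*(-4)² = 5*16 = 80)
D(K, Q) = 80*Q
N(V) = -7 + V/5 (N(V) = -8 + (V + 5)/5 = -8 + (5 + V)/5 = -8 + (1 + V/5) = -7 + V/5)
(N((1 + 3) + 5) + D(7, -5 - 1*(-3)))² = ((-7 + ((1 + 3) + 5)/5) + 80*(-5 - 1*(-3)))² = ((-7 + (4 + 5)/5) + 80*(-5 + 3))² = ((-7 + (⅕)*9) + 80*(-2))² = ((-7 + 9/5) - 160)² = (-26/5 - 160)² = (-826/5)² = 682276/25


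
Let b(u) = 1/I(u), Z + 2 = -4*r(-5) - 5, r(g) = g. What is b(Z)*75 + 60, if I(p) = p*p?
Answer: 10215/169 ≈ 60.444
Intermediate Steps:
I(p) = p**2
Z = 13 (Z = -2 + (-4*(-5) - 5) = -2 + (20 - 5) = -2 + 15 = 13)
b(u) = u**(-2) (b(u) = 1/(u**2) = u**(-2))
b(Z)*75 + 60 = 75/13**2 + 60 = (1/169)*75 + 60 = 75/169 + 60 = 10215/169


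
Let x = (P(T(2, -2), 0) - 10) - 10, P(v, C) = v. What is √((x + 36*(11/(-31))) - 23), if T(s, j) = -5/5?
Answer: 4*I*√3410/31 ≈ 7.5349*I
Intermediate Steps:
T(s, j) = -1 (T(s, j) = -5*⅕ = -1)
x = -21 (x = (-1 - 10) - 10 = -11 - 10 = -21)
√((x + 36*(11/(-31))) - 23) = √((-21 + 36*(11/(-31))) - 23) = √((-21 + 36*(11*(-1/31))) - 23) = √((-21 + 36*(-11/31)) - 23) = √((-21 - 396/31) - 23) = √(-1047/31 - 23) = √(-1760/31) = 4*I*√3410/31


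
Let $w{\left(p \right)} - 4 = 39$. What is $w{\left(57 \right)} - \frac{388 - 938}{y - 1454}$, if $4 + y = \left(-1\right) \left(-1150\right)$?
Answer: $\frac{577}{14} \approx 41.214$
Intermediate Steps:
$w{\left(p \right)} = 43$ ($w{\left(p \right)} = 4 + 39 = 43$)
$y = 1146$ ($y = -4 - -1150 = -4 + 1150 = 1146$)
$w{\left(57 \right)} - \frac{388 - 938}{y - 1454} = 43 - \frac{388 - 938}{1146 - 1454} = 43 - - \frac{550}{-308} = 43 - \left(-550\right) \left(- \frac{1}{308}\right) = 43 - \frac{25}{14} = \frac{577}{14}$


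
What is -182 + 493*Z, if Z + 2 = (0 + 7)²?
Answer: 22989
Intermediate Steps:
Z = 47 (Z = -2 + (0 + 7)² = -2 + 7² = -2 + 49 = 47)
-182 + 493*Z = -182 + 493*47 = -182 + 23171 = 22989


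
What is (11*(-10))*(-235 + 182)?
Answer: 5830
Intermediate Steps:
(11*(-10))*(-235 + 182) = -110*(-53) = 5830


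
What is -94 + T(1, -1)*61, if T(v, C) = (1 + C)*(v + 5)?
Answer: -94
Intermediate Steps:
T(v, C) = (1 + C)*(5 + v)
-94 + T(1, -1)*61 = -94 + (5 + 1 + 5*(-1) - 1*1)*61 = -94 + (5 + 1 - 5 - 1)*61 = -94 + 0*61 = -94 + 0 = -94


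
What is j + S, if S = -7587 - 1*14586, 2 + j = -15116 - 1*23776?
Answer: -61067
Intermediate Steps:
j = -38894 (j = -2 + (-15116 - 1*23776) = -2 + (-15116 - 23776) = -2 - 38892 = -38894)
S = -22173 (S = -7587 - 14586 = -22173)
j + S = -38894 - 22173 = -61067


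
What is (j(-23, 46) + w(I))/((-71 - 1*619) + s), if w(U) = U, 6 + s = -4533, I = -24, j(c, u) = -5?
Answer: 29/5229 ≈ 0.0055460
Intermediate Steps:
s = -4539 (s = -6 - 4533 = -4539)
(j(-23, 46) + w(I))/((-71 - 1*619) + s) = (-5 - 24)/((-71 - 1*619) - 4539) = -29/((-71 - 619) - 4539) = -29/(-690 - 4539) = -29/(-5229) = -29*(-1/5229) = 29/5229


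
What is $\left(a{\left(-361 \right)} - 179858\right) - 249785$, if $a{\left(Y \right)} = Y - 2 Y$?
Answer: $-429282$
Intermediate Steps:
$a{\left(Y \right)} = - Y$
$\left(a{\left(-361 \right)} - 179858\right) - 249785 = \left(\left(-1\right) \left(-361\right) - 179858\right) - 249785 = \left(361 - 179858\right) - 249785 = -179497 - 249785 = -429282$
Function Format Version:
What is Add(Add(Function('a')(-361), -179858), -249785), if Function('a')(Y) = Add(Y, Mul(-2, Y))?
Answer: -429282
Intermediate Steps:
Function('a')(Y) = Mul(-1, Y)
Add(Add(Function('a')(-361), -179858), -249785) = Add(Add(Mul(-1, -361), -179858), -249785) = Add(Add(361, -179858), -249785) = Add(-179497, -249785) = -429282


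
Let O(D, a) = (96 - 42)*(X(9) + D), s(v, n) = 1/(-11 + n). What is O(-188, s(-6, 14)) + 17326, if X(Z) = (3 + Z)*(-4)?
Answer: 4582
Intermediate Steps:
X(Z) = -12 - 4*Z
O(D, a) = -2592 + 54*D (O(D, a) = (96 - 42)*((-12 - 4*9) + D) = 54*((-12 - 36) + D) = 54*(-48 + D) = -2592 + 54*D)
O(-188, s(-6, 14)) + 17326 = (-2592 + 54*(-188)) + 17326 = (-2592 - 10152) + 17326 = -12744 + 17326 = 4582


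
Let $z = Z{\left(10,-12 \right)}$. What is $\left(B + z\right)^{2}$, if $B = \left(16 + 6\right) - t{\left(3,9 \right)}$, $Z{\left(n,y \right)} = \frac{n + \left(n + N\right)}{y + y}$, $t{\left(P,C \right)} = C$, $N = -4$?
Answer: $\frac{1369}{9} \approx 152.11$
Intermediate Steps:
$Z{\left(n,y \right)} = \frac{-4 + 2 n}{2 y}$ ($Z{\left(n,y \right)} = \frac{n + \left(n - 4\right)}{y + y} = \frac{n + \left(-4 + n\right)}{2 y} = \left(-4 + 2 n\right) \frac{1}{2 y} = \frac{-4 + 2 n}{2 y}$)
$z = - \frac{2}{3}$ ($z = \frac{-2 + 10}{-12} = \left(- \frac{1}{12}\right) 8 = - \frac{2}{3} \approx -0.66667$)
$B = 13$ ($B = \left(16 + 6\right) - 9 = 22 - 9 = 13$)
$\left(B + z\right)^{2} = \left(13 - \frac{2}{3}\right)^{2} = \left(\frac{37}{3}\right)^{2} = \frac{1369}{9}$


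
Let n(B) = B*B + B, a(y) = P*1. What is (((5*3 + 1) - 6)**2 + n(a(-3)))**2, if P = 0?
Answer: 10000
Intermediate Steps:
a(y) = 0 (a(y) = 0*1 = 0)
n(B) = B + B**2 (n(B) = B**2 + B = B + B**2)
(((5*3 + 1) - 6)**2 + n(a(-3)))**2 = (((5*3 + 1) - 6)**2 + 0*(1 + 0))**2 = (((15 + 1) - 6)**2 + 0*1)**2 = ((16 - 6)**2 + 0)**2 = (10**2 + 0)**2 = (100 + 0)**2 = 100**2 = 10000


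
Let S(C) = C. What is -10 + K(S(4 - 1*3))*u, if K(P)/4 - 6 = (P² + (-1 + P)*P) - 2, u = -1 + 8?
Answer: 130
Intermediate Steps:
u = 7
K(P) = 16 + 4*P² + 4*P*(-1 + P) (K(P) = 24 + 4*((P² + (-1 + P)*P) - 2) = 24 + 4*((P² + P*(-1 + P)) - 2) = 24 + 4*(-2 + P² + P*(-1 + P)) = 24 + (-8 + 4*P² + 4*P*(-1 + P)) = 16 + 4*P² + 4*P*(-1 + P))
-10 + K(S(4 - 1*3))*u = -10 + (16 - 4*(4 - 1*3) + 8*(4 - 1*3)²)*7 = -10 + (16 - 4*(4 - 3) + 8*(4 - 3)²)*7 = -10 + (16 - 4*1 + 8*1²)*7 = -10 + (16 - 4 + 8*1)*7 = -10 + (16 - 4 + 8)*7 = -10 + 20*7 = -10 + 140 = 130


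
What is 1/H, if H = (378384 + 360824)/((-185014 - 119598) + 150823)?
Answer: -153789/739208 ≈ -0.20805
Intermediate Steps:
H = -739208/153789 (H = 739208/(-304612 + 150823) = 739208/(-153789) = 739208*(-1/153789) = -739208/153789 ≈ -4.8066)
1/H = 1/(-739208/153789) = -153789/739208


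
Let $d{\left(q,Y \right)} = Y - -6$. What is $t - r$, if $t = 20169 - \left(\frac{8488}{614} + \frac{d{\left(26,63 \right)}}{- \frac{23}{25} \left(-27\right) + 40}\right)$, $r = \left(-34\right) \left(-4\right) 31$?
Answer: $\frac{7931553492}{497647} \approx 15938.0$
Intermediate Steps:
$d{\left(q,Y \right)} = 6 + Y$ ($d{\left(q,Y \right)} = Y + 6 = 6 + Y$)
$r = 4216$ ($r = 136 \cdot 31 = 4216$)
$t = \frac{10029633244}{497647}$ ($t = 20169 - \left(\frac{8488}{614} + \frac{6 + 63}{- \frac{23}{25} \left(-27\right) + 40}\right) = 20169 - \left(8488 \cdot \frac{1}{614} + \frac{69}{\left(-23\right) \frac{1}{25} \left(-27\right) + 40}\right) = 20169 - \left(\frac{4244}{307} + \frac{69}{\left(- \frac{23}{25}\right) \left(-27\right) + 40}\right) = 20169 - \left(\frac{4244}{307} + \frac{69}{\frac{621}{25} + 40}\right) = 20169 - \left(\frac{4244}{307} + \frac{69}{\frac{1621}{25}}\right) = 20169 - \left(\frac{4244}{307} + 69 \cdot \frac{25}{1621}\right) = 20169 - \left(\frac{4244}{307} + \frac{1725}{1621}\right) = 20169 - \frac{7409099}{497647} = \frac{10029633244}{497647} \approx 20154.0$)
$t - r = \frac{10029633244}{497647} - 4216 = \frac{7931553492}{497647}$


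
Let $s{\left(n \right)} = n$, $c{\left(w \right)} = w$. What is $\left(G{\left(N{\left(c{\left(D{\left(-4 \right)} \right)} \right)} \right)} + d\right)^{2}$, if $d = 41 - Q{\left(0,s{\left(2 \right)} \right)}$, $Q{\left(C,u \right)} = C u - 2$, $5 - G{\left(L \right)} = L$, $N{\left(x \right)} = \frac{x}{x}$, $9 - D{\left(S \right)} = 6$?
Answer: $2209$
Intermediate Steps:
$D{\left(S \right)} = 3$ ($D{\left(S \right)} = 9 - 6 = 3$)
$N{\left(x \right)} = 1$
$G{\left(L \right)} = 5 - L$
$Q{\left(C,u \right)} = -2 + C u$
$d = 43$ ($d = 41 - \left(-2 + 0 \cdot 2\right) = 41 - \left(-2 + 0\right) = 41 - -2 = 41 + 2 = 43$)
$\left(G{\left(N{\left(c{\left(D{\left(-4 \right)} \right)} \right)} \right)} + d\right)^{2} = \left(\left(5 - 1\right) + 43\right)^{2} = \left(4 + 43\right)^{2} = 47^{2} = 2209$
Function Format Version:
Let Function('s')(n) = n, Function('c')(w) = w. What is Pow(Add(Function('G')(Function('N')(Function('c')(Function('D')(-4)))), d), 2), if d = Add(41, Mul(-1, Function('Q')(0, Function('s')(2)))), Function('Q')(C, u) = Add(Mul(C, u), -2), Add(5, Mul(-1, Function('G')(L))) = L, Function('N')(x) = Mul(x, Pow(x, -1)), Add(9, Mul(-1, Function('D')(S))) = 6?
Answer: 2209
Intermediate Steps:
Function('D')(S) = 3 (Function('D')(S) = Add(9, Mul(-1, 6)) = Add(9, -6) = 3)
Function('N')(x) = 1
Function('G')(L) = Add(5, Mul(-1, L))
Function('Q')(C, u) = Add(-2, Mul(C, u))
d = 43 (d = Add(41, Mul(-1, Add(-2, Mul(0, 2)))) = Add(41, Mul(-1, Add(-2, 0))) = Add(41, Mul(-1, -2)) = Add(41, 2) = 43)
Pow(Add(Function('G')(Function('N')(Function('c')(Function('D')(-4)))), d), 2) = Pow(Add(Add(5, Mul(-1, 1)), 43), 2) = Pow(Add(Add(5, -1), 43), 2) = Pow(Add(4, 43), 2) = Pow(47, 2) = 2209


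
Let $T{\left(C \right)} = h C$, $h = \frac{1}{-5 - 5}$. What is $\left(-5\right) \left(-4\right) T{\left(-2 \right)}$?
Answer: $4$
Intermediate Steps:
$h = - \frac{1}{10}$ ($h = \frac{1}{-10} = - \frac{1}{10} \approx -0.1$)
$T{\left(C \right)} = - \frac{C}{10}$
$\left(-5\right) \left(-4\right) T{\left(-2 \right)} = \left(-5\right) \left(-4\right) \left(\left(- \frac{1}{10}\right) \left(-2\right)\right) = 20 \cdot \frac{1}{5} = 4$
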